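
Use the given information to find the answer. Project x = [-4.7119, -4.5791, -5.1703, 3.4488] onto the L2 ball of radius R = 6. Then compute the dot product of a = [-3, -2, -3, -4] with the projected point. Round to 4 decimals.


Step 1: Compute ||x|| (intermediates to 6 decimals).
||x|| = sqrt((-4.7119)^2 + (-4.5791)^2 + (-5.1703)^2 + 3.4488^2) = 9.044135
Step 2: Project.
Since ||x|| > R, scale = R/||x|| = 6/9.044135 = 0.663413, proj(x) = scale * x
proj(x) = [-3.125936, -3.037834, -3.430044, 2.287979]
Step 3: Dot product.
a^T * proj(x) = -3*(-3.125936) - 2*(-3.037834) - 3*(-3.430044) - 4*2.287979 = 16.5917


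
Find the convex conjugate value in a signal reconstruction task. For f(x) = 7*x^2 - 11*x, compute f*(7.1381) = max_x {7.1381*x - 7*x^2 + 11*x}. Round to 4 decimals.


f*(y) = sup_x {y*x - a*x^2 - b*x} = sup_x {(y-b)*x - a*x^2}
FOC: (y - b) - 2a*x = 0 => x* = (y - b)/(2a)
x* = (7.1381 + 11)/(2*7) = 1.2956
f*(7.1381) = (y-b)^2/(4a) = (7.1381 + 11)^2/(4*7)
= 328.9907/28 = 11.7497


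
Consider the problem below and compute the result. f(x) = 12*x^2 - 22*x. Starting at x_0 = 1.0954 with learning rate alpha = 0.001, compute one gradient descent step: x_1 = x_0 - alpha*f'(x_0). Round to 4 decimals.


We compute the gradient at x_0 and apply the update.
f'(x) = 24*x - 22
f'(1.0954) = 24*1.0954 - 22 = 4.2896
x_1 = 1.0954 - 0.001*4.2896 = 1.0911


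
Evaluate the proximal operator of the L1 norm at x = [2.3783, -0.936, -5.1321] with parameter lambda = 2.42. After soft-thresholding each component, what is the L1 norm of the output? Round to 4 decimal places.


Soft-thresholding with lambda = 2.42:
prox(2.3783) = sign(2.3783)*max(|2.3783| - 2.42, 0) = 0.0
prox(-0.936) = sign(-0.936)*max(|-0.936| - 2.42, 0) = 0.0
prox(-5.1321) = sign(-5.1321)*max(|-5.1321| - 2.42, 0) = -2.7121
prox(x) = [0.0, 0.0, -2.7121]
||prox(x)||_1 = 0.0 + 0.0 + 2.7121 = 2.7121


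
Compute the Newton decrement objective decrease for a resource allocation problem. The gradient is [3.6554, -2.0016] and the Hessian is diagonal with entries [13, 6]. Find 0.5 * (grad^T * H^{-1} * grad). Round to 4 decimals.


Step 1: H is diagonal, so H^(-1) * g = [0.2812, -0.3336].
Step 2: g^T H^(-1) g = sum_i g_i^2 / H_ii
  = (3.6554)^2/13 + (-2.0016)^2/6
  = 1.0278 + 0.6677 = 1.6956
Step 3: Objective decrease = 0.5 * g^T H^(-1) g = 0.8478


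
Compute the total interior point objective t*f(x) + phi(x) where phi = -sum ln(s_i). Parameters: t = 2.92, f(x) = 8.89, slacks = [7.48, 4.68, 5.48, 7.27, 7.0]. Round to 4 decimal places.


Step 1: Compute log-barrier.
ln values: [2.0122, 1.5433, 1.7011, 1.9838, 1.9459]
phi = -(2.0122 + 1.5433 + 1.7011 + 1.9838 + 1.9459) = -9.1863
Step 2: Compute augmented objective.
t*f(x) = 2.92*8.89 = 25.9588
Total = 25.9588 - 9.1863 = 16.7725


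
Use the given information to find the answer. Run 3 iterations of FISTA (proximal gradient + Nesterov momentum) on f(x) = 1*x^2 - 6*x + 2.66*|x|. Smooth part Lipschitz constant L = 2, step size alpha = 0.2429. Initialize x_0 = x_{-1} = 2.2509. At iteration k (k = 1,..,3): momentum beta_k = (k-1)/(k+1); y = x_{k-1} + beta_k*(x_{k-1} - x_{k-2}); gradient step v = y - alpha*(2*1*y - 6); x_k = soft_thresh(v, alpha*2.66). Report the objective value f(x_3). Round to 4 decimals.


FISTA on f(x) = 1*x^2 - 6*x + 2.66*|x|
L = 2, alpha = 0.2429
Iteration 1: beta = 0.0, y = 2.2509 + 0.0*(2.2509 - 2.2509) = 2.2509
  grad(y) = -1.4982, v = y - alpha*grad = 2.6148
  prox(v) = soft_thresh(2.6148, 0.6461) = 1.9687
Iteration 2: beta = 0.3333, y = 1.9687 + 0.3333*(1.9687 - 2.2509) = 1.8746
  grad(y) = -2.2507, v = y - alpha*grad = 2.4213
  prox(v) = soft_thresh(2.4213, 0.6461) = 1.7752
Iteration 3: beta = 0.5, y = 1.7752 + 0.5*(1.7752 - 1.9687) = 1.6785
  grad(y) = -2.643, v = y - alpha*grad = 2.3205
  prox(v) = soft_thresh(2.3205, 0.6461) = 1.6744
f(x_3) = 1*1.6744^2 - 6*1.6744 + 2.66*|1.6744| = -2.7889


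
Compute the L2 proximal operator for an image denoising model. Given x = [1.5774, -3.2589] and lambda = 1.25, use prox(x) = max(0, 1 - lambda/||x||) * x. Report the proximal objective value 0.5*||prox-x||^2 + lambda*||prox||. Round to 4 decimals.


Step 1: Compute ||x||.
||x|| = 3.6206
Step 2: Compute scaling factor.
scale = max(0, 1 - 1.25/3.6206) = 0.6548
Step 3: prox(x) = [1.0328, -2.1338]
||prox(x)|| = 2.3706
Step 4: Proximal objective.
0.5*||prox-x||^2 = 0.7813
lambda*||prox|| = 2.9633
Total = 3.7445


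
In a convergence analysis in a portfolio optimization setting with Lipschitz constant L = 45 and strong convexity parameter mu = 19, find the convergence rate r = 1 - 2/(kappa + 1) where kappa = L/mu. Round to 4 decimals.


Step 1: Compute the condition number.
kappa = L/mu = 45/19 = 2.3684
Step 2: Compute the convergence rate.
r = 1 - 2/(kappa + 1) = 1 - 2*mu/(L + mu) = (L - mu)/(L + mu) = 26/64 = 0.4063


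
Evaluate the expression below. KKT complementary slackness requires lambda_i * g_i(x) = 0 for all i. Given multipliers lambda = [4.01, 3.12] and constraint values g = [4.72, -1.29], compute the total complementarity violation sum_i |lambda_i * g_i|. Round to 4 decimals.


KKT complementary slackness check:
lambda_1 * g_1 = 4.01 * 4.72 = 18.9272
lambda_2 * g_2 = 3.12 * -1.29 = -4.0248
Total violation = 18.9272 + 4.0248 = 22.952


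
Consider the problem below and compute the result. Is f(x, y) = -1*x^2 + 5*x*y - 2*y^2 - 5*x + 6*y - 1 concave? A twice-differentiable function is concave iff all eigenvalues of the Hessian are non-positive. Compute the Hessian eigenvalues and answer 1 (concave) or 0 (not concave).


The Hessian of f(x,y) = -1*x^2 + 5*x*y - 2*y^2 - 5*x + 6*y - 1 is:
H = [[-2, 5], [5, -4]]
Trace = -2 - 4 = -6
Determinant = -2*-4 - (5)^2 = -17
Discriminant = (-6)^2 - 4*-17 = 104.0
Eigenvalues: lambda_1 = -8.099, lambda_2 = 2.099
The function is not concave.

0


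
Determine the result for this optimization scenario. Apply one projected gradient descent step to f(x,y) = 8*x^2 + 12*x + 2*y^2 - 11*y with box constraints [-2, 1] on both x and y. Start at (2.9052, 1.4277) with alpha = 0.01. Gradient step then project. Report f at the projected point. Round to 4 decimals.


Step 1: Compute gradient at (2.9052, 1.4277).
grad_x = 2*8*2.9052 + 12 = 58.4832
grad_y = 2*2*1.4277 - 11 = -5.2892
Step 2: Gradient step.
x_raw = 2.9052 - 0.01*58.4832 = 2.3204
y_raw = 1.4277 - 0.01*-5.2892 = 1.4806
Step 3: Project onto [-2, 1].
x_proj = clip(2.3204) = 1.0
y_proj = clip(1.4806) = 1.0
Step 4: Evaluate f.
f(1.0, 1.0) = 11.0


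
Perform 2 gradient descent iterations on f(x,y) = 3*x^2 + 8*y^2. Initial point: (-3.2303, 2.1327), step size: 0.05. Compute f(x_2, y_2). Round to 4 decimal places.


Gradient descent on f(x,y) = 3*x^2 + 8*y^2.
Starting point: (-3.2303, 2.1327), alpha = 0.05
Step 1: grad_x = 2*3*-3.2303 = -19.3818, grad_y = 2*8*2.1327 = 34.1232
  x_1 = -3.2303 - 0.05*-19.3818 = -2.2612
  y_1 = 2.1327 - 0.05*34.1232 = 0.4265
Step 2: grad_x = 2*3*-2.2612 = -13.5673, grad_y = 2*8*0.4265 = 6.8246
  x_2 = -2.2612 - 0.05*-13.5673 = -1.5828
  y_2 = 0.4265 - 0.05*6.8246 = 0.0853
f(-1.5828, 0.0853) = 3*(-1.5828)^2 + 8*0.0853^2 = 7.5744


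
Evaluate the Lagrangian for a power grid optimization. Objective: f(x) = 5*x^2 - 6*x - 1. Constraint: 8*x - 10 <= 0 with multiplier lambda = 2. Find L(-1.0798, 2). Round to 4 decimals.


Step 1: Evaluate f(x).
f(-1.0798) = 5*(-1.0798)^2 - 6*(-1.0798) - 1 = 11.3086
Step 2: Evaluate g(x).
g(-1.0798) = 8*-1.0798 - 10 = -18.6384
Step 3: Compute Lagrangian.
L = 11.3086 + 2*-18.6384 = -25.9682


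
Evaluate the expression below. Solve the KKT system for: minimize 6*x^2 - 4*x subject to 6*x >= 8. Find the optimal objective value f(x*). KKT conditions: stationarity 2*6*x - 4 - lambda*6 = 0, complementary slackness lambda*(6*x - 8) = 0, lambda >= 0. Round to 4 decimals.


Step 1: Try lambda = 0 (constraint inactive).
x_unc = 4/(2*6) = 0.3333
Check: 6*0.3333 = 1.9998 < 8 -- violated!
Step 2: Constraint must be active: 6*x = 8
x* = 8/6 = 4/3 = 1.3333 (rounded; the exact value 4/3 is used below)
lambda = (2*6*(4/3) - 4)/6 = 2.0
Step 3: Compute optimal value.
f(x*) = 6*(4/3)^2 - 4*(4/3) = 5.3333


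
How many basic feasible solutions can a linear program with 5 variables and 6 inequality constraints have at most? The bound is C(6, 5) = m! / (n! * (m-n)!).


Each vertex corresponds to some choice of n active constraints out of m, so the number of vertices is at most C(m, n) = m! / (n!(m-n)!).
m = 6, n = 5
Numerator: 6 * 5 * 4 * 3 * 2
Denominator: 5! = 120
C(6, 5) = 6


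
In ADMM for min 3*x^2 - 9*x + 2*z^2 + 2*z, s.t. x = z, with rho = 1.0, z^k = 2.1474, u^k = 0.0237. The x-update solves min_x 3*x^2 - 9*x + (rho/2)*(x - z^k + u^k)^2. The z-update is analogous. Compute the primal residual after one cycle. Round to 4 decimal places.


ADMM iteration with rho = 1.0, z^k = 2.1474, u^k = 0.0237
Step 1: x-update.
Minimize 3*x^2 - 9*x + (1.0/2)*(x - 2.1474 + 0.0237)^2
FOC: (2*3 + 1.0)*x = 9 + 1.0*(2.1474 - 0.0237)
x^{k+1} = 1.5891
Step 2: z-update.
Minimize 2*z^2 + 2*z + (1.0/2)*(1.5891 - z + 0.0237)^2
FOC: (2*2 + 1.0)*z = -2 + 1.0*(1.5891 + 0.0237)
z^{k+1} = -0.0774
Step 3: u-update.
u^{k+1} = 0.0237 + 1.5891 + 0.0774 = 1.6902
Step 4: Primal residual = |1.5891 + 0.0774| = 1.6665


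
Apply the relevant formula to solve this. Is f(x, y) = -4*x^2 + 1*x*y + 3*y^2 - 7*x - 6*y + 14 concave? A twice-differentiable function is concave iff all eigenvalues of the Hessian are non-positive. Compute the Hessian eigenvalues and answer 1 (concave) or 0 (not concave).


The Hessian of f(x,y) = -4*x^2 + 1*x*y + 3*y^2 - 7*x - 6*y + 14 is:
H = [[-8, 1], [1, 6]]
Trace = -8 + 6 = -2
Determinant = -8*6 - (1)^2 = -49
Discriminant = (-2)^2 - 4*-49 = 200.0
Eigenvalues: lambda_1 = -8.0711, lambda_2 = 6.0711
The function is not concave.

0


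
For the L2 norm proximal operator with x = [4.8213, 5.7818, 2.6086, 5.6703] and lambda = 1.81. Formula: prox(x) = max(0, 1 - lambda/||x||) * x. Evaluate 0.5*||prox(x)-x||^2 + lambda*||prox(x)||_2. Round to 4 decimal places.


Step 1: Compute ||x||.
||x|| = 9.7791
Step 2: Compute scaling factor.
scale = max(0, 1 - 1.81/9.7791) = 0.8149
Step 3: prox(x) = [3.9289, 4.7117, 2.1258, 4.6208]
||prox(x)|| = 7.9691
Step 4: Proximal objective.
0.5*||prox-x||^2 = 1.6381
lambda*||prox|| = 14.4241
Total = 16.0622


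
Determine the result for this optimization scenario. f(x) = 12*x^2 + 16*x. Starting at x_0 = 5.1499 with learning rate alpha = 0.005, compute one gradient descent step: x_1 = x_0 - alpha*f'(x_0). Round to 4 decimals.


We compute the gradient at x_0 and apply the update.
f'(x) = 24*x + 16
f'(5.1499) = 24*5.1499 + 16 = 139.5976
x_1 = 5.1499 - 0.005*139.5976 = 4.4519


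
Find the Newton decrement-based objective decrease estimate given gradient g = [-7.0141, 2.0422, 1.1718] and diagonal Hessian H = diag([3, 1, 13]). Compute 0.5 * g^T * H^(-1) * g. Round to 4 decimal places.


Step 1: H is diagonal, so H^(-1) * g = [-2.338, 2.0422, 0.0901].
Step 2: g^T H^(-1) g = sum_i g_i^2 / H_ii
  = (-7.0141)^2/3 + (2.0422)^2/1 + (1.1718)^2/13
  = 16.3992 + 4.1706 + 0.1056 = 20.6754
Step 3: Objective decrease = 0.5 * g^T H^(-1) g = 10.3377


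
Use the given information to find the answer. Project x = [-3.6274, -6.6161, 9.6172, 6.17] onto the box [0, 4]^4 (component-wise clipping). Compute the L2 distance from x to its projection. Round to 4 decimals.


Project each component onto [0, 4].
clip(-3.6274) = 0.0, clip(-6.6161) = 0.0, clip(9.6172) = 4.0, clip(6.17) = 4.0
Projection = [0.0, 0.0, 4.0, 4.0]
Squared diffs: [13.158, 43.7728, 31.5529, 4.7089]
Distance = sqrt(93.1926) = 9.6536


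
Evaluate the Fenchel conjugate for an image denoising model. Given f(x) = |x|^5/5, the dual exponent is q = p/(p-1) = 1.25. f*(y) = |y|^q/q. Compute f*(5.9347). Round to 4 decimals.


The conjugate exponent q satisfies 1/p + 1/q = 1.
p = 5, so q = 5/(5 - 1) = 1.25
|y|^q = 5.9347^1.25 = 9.2629
f*(5.9347) = 9.2629 / 1.25 = 7.4103


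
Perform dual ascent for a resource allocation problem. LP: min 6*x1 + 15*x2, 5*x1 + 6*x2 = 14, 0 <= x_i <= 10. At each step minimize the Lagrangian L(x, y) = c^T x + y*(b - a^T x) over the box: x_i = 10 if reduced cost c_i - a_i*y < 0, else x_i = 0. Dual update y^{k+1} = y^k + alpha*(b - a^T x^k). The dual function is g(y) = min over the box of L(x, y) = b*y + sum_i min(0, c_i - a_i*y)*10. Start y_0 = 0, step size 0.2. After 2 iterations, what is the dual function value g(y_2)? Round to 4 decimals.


Dual ascent for LP: min 6*x1 + 15*x2, 5*x1 + 6*x2 = 14, 0 <= x_i <= 10
Step 1: y^k = 0.0, reduced costs: (6.0, 15.0)
  x^k = (0.0, 0.0), subgradient = b - a^T x = 14.0
  y^{k+1} = 0.0 + 0.2*14.0 = 2.8
Step 2: y^k = 2.8, reduced costs: (-8.0, -1.8)
  x^k = (10.0, 10.0), subgradient = b - a^T x = -96.0
  y^{k+1} = 2.8 + 0.2*-96.0 = -16.4
Dual objective at y_2 = -16.4: reduced costs (88.0, 113.4), box minimizer x = (0.0, 0.0)
g(y_2) = b*y + (c1 - a1*y)*x1 + (c2 - a2*y)*x2 = 14*(-16.4) + 88.0*0.0 + 113.4*0.0 = -229.6 + 0.0 + 0.0 = -229.6


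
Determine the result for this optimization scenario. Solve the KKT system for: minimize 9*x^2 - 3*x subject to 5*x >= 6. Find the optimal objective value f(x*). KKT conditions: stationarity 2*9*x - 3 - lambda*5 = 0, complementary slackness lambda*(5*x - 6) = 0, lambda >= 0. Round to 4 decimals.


Step 1: Try lambda = 0 (constraint inactive).
x_unc = 3/(2*9) = 0.1667
Check: 5*0.1667 = 0.8335 < 6 -- violated!
Step 2: Constraint must be active: 5*x = 6
x* = 6/5 = 1.2
lambda = (2*9*1.2 - 3)/5 = 3.72
Step 3: Compute optimal value.
f(x*) = 9*1.2^2 - 3*1.2 = 9.36


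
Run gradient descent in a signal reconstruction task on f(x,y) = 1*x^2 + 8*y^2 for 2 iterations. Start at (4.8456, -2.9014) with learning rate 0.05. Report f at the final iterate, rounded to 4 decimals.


Gradient descent on f(x,y) = 1*x^2 + 8*y^2.
Starting point: (4.8456, -2.9014), alpha = 0.05
Step 1: grad_x = 2*1*4.8456 = 9.6912, grad_y = 2*8*-2.9014 = -46.4224
  x_1 = 4.8456 - 0.05*9.6912 = 4.361
  y_1 = -2.9014 - 0.05*-46.4224 = -0.5803
Step 2: grad_x = 2*1*4.361 = 8.7221, grad_y = 2*8*-0.5803 = -9.2845
  x_2 = 4.361 - 0.05*8.7221 = 3.9249
  y_2 = -0.5803 - 0.05*-9.2845 = -0.1161
f(3.9249, -0.1161) = 1*3.9249^2 + 8*(-0.1161)^2 = 15.5129


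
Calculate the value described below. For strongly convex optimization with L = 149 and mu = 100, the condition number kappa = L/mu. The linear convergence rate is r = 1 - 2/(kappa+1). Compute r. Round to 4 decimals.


Step 1: Compute the condition number.
kappa = L/mu = 149/100 = 1.49
Step 2: Compute the convergence rate.
r = 1 - 2/(kappa + 1) = 1 - 2*mu/(L + mu) = (L - mu)/(L + mu) = 49/249 = 0.1968


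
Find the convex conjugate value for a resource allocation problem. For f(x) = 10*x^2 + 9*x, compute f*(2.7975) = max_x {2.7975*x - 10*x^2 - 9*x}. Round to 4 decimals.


f*(y) = sup_x {y*x - a*x^2 - b*x} = sup_x {(y-b)*x - a*x^2}
FOC: (y - b) - 2a*x = 0 => x* = (y - b)/(2a)
x* = (2.7975 - 9)/(2*10) = -0.3101
f*(2.7975) = (y-b)^2/(4a) = (2.7975 - 9)^2/(4*10)
= 38.471/40 = 0.9618


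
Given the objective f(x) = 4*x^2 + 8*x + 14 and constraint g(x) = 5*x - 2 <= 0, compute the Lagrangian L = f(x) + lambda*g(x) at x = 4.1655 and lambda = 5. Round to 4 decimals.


Step 1: Evaluate f(x).
f(4.1655) = 4*4.1655^2 + 8*4.1655 + 14 = 116.7296
Step 2: Evaluate g(x).
g(4.1655) = 5*4.1655 - 2 = 18.8275
Step 3: Compute Lagrangian.
L = 116.7296 + 5*18.8275 = 210.8671


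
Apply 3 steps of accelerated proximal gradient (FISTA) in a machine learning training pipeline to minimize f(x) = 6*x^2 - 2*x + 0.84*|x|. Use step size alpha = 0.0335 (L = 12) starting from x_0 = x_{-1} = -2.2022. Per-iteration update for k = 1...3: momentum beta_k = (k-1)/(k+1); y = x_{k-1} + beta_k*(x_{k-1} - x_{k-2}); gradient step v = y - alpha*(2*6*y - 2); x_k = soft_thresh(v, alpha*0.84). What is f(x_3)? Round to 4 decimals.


FISTA on f(x) = 6*x^2 - 2*x + 0.84*|x|
L = 12, alpha = 0.0335
Iteration 1: beta = 0.0, y = -2.2022 + 0.0*(-2.2022 + 2.2022) = -2.2022
  grad(y) = -28.4264, v = y - alpha*grad = -1.2499
  prox(v) = soft_thresh(-1.2499, 0.0281) = -1.2218
Iteration 2: beta = 0.3333, y = -1.2218 + 0.3333*(-1.2218 + 2.2022) = -0.895
  grad(y) = -12.7396, v = y - alpha*grad = -0.4682
  prox(v) = soft_thresh(-0.4682, 0.0281) = -0.4401
Iteration 3: beta = 0.5, y = -0.4401 + 0.5*(-0.4401 + 1.2218) = -0.0492
  grad(y) = -2.5903, v = y - alpha*grad = 0.0376
  prox(v) = soft_thresh(0.0376, 0.0281) = 0.0094
f(x_3) = 6*0.0094^2 - 2*0.0094 + 0.84*|0.0094| = -0.0104


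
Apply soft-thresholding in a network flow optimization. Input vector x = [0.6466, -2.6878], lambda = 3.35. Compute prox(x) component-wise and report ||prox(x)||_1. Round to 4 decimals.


Soft-thresholding with lambda = 3.35:
prox(0.6466) = sign(0.6466)*max(|0.6466| - 3.35, 0) = 0.0
prox(-2.6878) = sign(-2.6878)*max(|-2.6878| - 3.35, 0) = 0.0
prox(x) = [0.0, 0.0]
||prox(x)||_1 = 0.0 + 0.0 = 0.0


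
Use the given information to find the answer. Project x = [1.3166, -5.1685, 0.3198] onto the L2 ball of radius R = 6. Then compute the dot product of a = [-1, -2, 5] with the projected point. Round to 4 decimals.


Step 1: Compute ||x|| (intermediates to 6 decimals).
||x|| = sqrt(1.3166^2 + (-5.1685)^2 + 0.3198^2) = 5.343136
Step 2: Project.
Since ||x|| <= R, proj = x (no scaling needed).
proj(x) = [1.3166, -5.1685, 0.3198]
Step 3: Dot product.
a^T * proj(x) = -1*1.3166 - 2*(-5.1685) + 5*0.3198 = 10.6194


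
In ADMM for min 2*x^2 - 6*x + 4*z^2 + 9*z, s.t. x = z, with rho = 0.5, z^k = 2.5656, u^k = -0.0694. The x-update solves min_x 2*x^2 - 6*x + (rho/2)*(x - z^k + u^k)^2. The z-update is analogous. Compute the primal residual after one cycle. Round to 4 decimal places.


ADMM iteration with rho = 0.5, z^k = 2.5656, u^k = -0.0694
Step 1: x-update.
Minimize 2*x^2 - 6*x + (0.5/2)*(x - 2.5656 - 0.0694)^2
FOC: (2*2 + 0.5)*x = 6 + 0.5*(2.5656 + 0.0694)
x^{k+1} = 1.6261
Step 2: z-update.
Minimize 4*z^2 + 9*z + (0.5/2)*(1.6261 - z - 0.0694)^2
FOC: (2*4 + 0.5)*z = -9 + 0.5*(1.6261 - 0.0694)
z^{k+1} = -0.9673
Step 3: u-update.
u^{k+1} = -0.0694 + 1.6261 + 0.9673 = 2.524
Step 4: Primal residual = |1.6261 + 0.9673| = 2.5934


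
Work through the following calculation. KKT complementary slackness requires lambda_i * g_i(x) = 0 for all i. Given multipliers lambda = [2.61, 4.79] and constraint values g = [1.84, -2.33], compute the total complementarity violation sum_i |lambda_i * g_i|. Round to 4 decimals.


KKT complementary slackness check:
lambda_1 * g_1 = 2.61 * 1.84 = 4.8024
lambda_2 * g_2 = 4.79 * -2.33 = -11.1607
Total violation = 4.8024 + 11.1607 = 15.9631


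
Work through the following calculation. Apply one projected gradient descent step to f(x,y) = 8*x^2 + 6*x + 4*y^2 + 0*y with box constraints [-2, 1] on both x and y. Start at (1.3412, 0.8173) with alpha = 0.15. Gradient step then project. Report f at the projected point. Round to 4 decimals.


Step 1: Compute gradient at (1.3412, 0.8173).
grad_x = 2*8*1.3412 + 6 = 27.4592
grad_y = 2*4*0.8173 + 0 = 6.5384
Step 2: Gradient step.
x_raw = 1.3412 - 0.15*27.4592 = -2.7777
y_raw = 0.8173 - 0.15*6.5384 = -0.1635
Step 3: Project onto [-2, 1].
x_proj = clip(-2.7777) = -2.0
y_proj = clip(-0.1635) = -0.1635
Step 4: Evaluate f.
f(-2.0, -0.1635) = 20.1069


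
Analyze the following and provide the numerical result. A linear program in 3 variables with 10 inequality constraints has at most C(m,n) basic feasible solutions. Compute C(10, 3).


Each vertex corresponds to some choice of n active constraints out of m, so the number of vertices is at most C(m, n) = m! / (n!(m-n)!).
m = 10, n = 3
Numerator: 10 * 9 * 8
Denominator: 3! = 6
C(10, 3) = 120


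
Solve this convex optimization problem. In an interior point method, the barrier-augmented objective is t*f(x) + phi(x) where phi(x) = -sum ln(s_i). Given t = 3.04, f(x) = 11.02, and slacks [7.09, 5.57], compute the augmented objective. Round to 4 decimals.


Step 1: Compute log-barrier.
ln values: [1.9587, 1.7174]
phi = -(1.9587 + 1.7174) = -3.6761
Step 2: Compute augmented objective.
t*f(x) = 3.04*11.02 = 33.5008
Total = 33.5008 - 3.6761 = 29.8247


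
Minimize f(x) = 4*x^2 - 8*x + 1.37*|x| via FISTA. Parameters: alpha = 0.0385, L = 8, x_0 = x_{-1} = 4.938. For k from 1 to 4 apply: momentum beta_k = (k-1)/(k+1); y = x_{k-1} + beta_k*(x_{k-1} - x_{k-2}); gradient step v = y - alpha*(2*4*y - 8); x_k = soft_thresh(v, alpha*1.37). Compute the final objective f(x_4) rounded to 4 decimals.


FISTA on f(x) = 4*x^2 - 8*x + 1.37*|x|
L = 8, alpha = 0.0385
Iteration 1: beta = 0.0, y = 4.938 + 0.0*(4.938 - 4.938) = 4.938
  grad(y) = 31.504, v = y - alpha*grad = 3.7251
  prox(v) = soft_thresh(3.7251, 0.0527) = 3.6724
Iteration 2: beta = 0.3333, y = 3.6724 + 0.3333*(3.6724 - 4.938) = 3.2505
  grad(y) = 18.0037, v = y - alpha*grad = 2.5573
  prox(v) = soft_thresh(2.5573, 0.0527) = 2.5046
Iteration 3: beta = 0.5, y = 2.5046 + 0.5*(2.5046 - 3.6724) = 1.9207
  grad(y) = 7.3655, v = y - alpha*grad = 1.6371
  prox(v) = soft_thresh(1.6371, 0.0527) = 1.5844
Iteration 4: beta = 0.6, y = 1.5844 + 0.6*(1.5844 - 2.5046) = 1.0323
  grad(y) = 0.258, v = y - alpha*grad = 1.0223
  prox(v) = soft_thresh(1.0223, 0.0527) = 0.9696
f(x_4) = 4*0.9696^2 - 8*0.9696 + 1.37*|0.9696| = -2.668


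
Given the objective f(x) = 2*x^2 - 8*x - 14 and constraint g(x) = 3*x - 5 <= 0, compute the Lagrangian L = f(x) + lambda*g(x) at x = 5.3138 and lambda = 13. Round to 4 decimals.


Step 1: Evaluate f(x).
f(5.3138) = 2*5.3138^2 - 8*5.3138 - 14 = -0.0375
Step 2: Evaluate g(x).
g(5.3138) = 3*5.3138 - 5 = 10.9414
Step 3: Compute Lagrangian.
L = -0.0375 + 13*10.9414 = 142.2007


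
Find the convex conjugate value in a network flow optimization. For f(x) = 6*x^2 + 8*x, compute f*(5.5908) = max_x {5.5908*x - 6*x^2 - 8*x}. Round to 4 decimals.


f*(y) = sup_x {y*x - a*x^2 - b*x} = sup_x {(y-b)*x - a*x^2}
FOC: (y - b) - 2a*x = 0 => x* = (y - b)/(2a)
x* = (5.5908 - 8)/(2*6) = -0.2008
f*(5.5908) = (y-b)^2/(4a) = (5.5908 - 8)^2/(4*6)
= 5.8042/24 = 0.2418


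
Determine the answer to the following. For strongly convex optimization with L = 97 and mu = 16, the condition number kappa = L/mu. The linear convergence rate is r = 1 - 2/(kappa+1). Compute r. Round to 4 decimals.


Step 1: Compute the condition number.
kappa = L/mu = 97/16 = 6.0625
Step 2: Compute the convergence rate.
r = 1 - 2/(kappa + 1) = 1 - 2*mu/(L + mu) = (L - mu)/(L + mu) = 81/113 = 0.7168


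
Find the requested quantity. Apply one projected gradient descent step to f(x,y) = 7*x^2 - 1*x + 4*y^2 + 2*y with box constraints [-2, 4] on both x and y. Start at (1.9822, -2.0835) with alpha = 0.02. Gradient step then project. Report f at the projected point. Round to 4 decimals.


Step 1: Compute gradient at (1.9822, -2.0835).
grad_x = 2*7*1.9822 - 1 = 26.7508
grad_y = 2*4*-2.0835 + 2 = -14.668
Step 2: Gradient step.
x_raw = 1.9822 - 0.02*26.7508 = 1.4472
y_raw = -2.0835 - 0.02*-14.668 = -1.7901
Step 3: Project onto [-2, 4].
x_proj = clip(1.4472) = 1.4472
y_proj = clip(-1.7901) = -1.7901
Step 4: Evaluate f.
f(1.4472, -1.7901) = 22.4513


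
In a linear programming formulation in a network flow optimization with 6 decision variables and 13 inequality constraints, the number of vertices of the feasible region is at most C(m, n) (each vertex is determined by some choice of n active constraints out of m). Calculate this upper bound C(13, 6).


Each vertex corresponds to some choice of n active constraints out of m, so the number of vertices is at most C(m, n) = m! / (n!(m-n)!).
m = 13, n = 6
Numerator: 13 * 12 * 11 * 10 * 9 * 8
Denominator: 6! = 720
C(13, 6) = 1716


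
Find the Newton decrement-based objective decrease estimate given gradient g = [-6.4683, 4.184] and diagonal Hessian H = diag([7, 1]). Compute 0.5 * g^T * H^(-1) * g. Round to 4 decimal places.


Step 1: H is diagonal, so H^(-1) * g = [-0.924, 4.184].
Step 2: g^T H^(-1) g = sum_i g_i^2 / H_ii
  = (-6.4683)^2/7 + (4.184)^2/1
  = 5.977 + 17.5059 = 23.4828
Step 3: Objective decrease = 0.5 * g^T H^(-1) g = 11.7414


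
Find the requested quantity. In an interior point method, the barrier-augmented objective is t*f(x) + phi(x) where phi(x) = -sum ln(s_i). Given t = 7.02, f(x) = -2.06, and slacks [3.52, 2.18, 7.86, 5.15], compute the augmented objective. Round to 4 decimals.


Step 1: Compute log-barrier.
ln values: [1.2585, 0.7793, 2.0618, 1.639]
phi = -(1.2585 + 0.7793 + 2.0618 + 1.639) = -5.7386
Step 2: Compute augmented objective.
t*f(x) = 7.02*-2.06 = -14.4612
Total = -14.4612 - 5.7386 = -20.1998


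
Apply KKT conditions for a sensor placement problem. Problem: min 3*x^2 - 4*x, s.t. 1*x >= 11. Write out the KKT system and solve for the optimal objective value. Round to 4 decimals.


Step 1: Try lambda = 0 (constraint inactive).
x_unc = 4/(2*3) = 0.6667
Check: 1*0.6667 = 0.6667 < 11 -- violated!
Step 2: Constraint must be active: 1*x = 11
x* = 11/1 = 11.0
lambda = (2*3*11.0 - 4)/1 = 62.0
Step 3: Compute optimal value.
f(x*) = 3*11.0^2 - 4*11.0 = 319.0


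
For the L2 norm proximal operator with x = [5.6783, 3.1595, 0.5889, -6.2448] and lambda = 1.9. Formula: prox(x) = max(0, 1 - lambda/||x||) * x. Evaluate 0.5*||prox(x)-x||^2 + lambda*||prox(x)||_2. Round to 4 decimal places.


Step 1: Compute ||x||.
||x|| = 9.0316
Step 2: Compute scaling factor.
scale = max(0, 1 - 1.9/9.0316) = 0.7896
Step 3: prox(x) = [4.4837, 2.4948, 0.465, -4.9311]
||prox(x)|| = 7.1316
Step 4: Proximal objective.
0.5*||prox-x||^2 = 1.805
lambda*||prox|| = 13.55
Total = 15.355


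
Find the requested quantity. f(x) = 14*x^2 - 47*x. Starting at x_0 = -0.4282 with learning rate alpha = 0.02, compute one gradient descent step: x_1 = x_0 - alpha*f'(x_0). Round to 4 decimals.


We compute the gradient at x_0 and apply the update.
f'(x) = 28*x - 47
f'(-0.4282) = 28*-0.4282 - 47 = -58.9896
x_1 = -0.4282 - 0.02*-58.9896 = 0.7516


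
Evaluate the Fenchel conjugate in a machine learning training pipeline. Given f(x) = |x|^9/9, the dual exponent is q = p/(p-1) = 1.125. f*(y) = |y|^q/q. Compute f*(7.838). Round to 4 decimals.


The conjugate exponent q satisfies 1/p + 1/q = 1.
p = 9, so q = 9/(9 - 1) = 1.125
|y|^q = 7.838^1.125 = 10.1387
f*(7.838) = 10.1387 / 1.125 = 9.0121


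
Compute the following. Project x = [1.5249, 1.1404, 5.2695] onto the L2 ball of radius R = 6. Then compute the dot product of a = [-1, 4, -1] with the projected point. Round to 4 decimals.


Step 1: Compute ||x|| (intermediates to 6 decimals).
||x|| = sqrt(1.5249^2 + 1.1404^2 + 5.2695^2) = 5.602987
Step 2: Project.
Since ||x|| <= R, proj = x (no scaling needed).
proj(x) = [1.5249, 1.1404, 5.2695]
Step 3: Dot product.
a^T * proj(x) = -1*1.5249 + 4*1.1404 - 1*5.2695 = -2.2328


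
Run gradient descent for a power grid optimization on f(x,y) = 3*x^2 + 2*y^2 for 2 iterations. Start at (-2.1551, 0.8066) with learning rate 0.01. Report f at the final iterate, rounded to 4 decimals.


Gradient descent on f(x,y) = 3*x^2 + 2*y^2.
Starting point: (-2.1551, 0.8066), alpha = 0.01
Step 1: grad_x = 2*3*-2.1551 = -12.9306, grad_y = 2*2*0.8066 = 3.2264
  x_1 = -2.1551 - 0.01*-12.9306 = -2.0258
  y_1 = 0.8066 - 0.01*3.2264 = 0.7743
Step 2: grad_x = 2*3*-2.0258 = -12.1548, grad_y = 2*2*0.7743 = 3.0973
  x_2 = -2.0258 - 0.01*-12.1548 = -1.9042
  y_2 = 0.7743 - 0.01*3.0973 = 0.7434
f(-1.9042, 0.7434) = 3*(-1.9042)^2 + 2*0.7434^2 = 11.9836


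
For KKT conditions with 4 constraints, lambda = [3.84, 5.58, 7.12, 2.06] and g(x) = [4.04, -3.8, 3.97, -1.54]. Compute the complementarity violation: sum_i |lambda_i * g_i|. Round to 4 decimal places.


KKT complementary slackness check:
lambda_1 * g_1 = 3.84 * 4.04 = 15.5136
lambda_2 * g_2 = 5.58 * -3.8 = -21.204
lambda_3 * g_3 = 7.12 * 3.97 = 28.2664
lambda_4 * g_4 = 2.06 * -1.54 = -3.1724
Total violation = 15.5136 + 21.204 + 28.2664 + 3.1724 = 68.1564


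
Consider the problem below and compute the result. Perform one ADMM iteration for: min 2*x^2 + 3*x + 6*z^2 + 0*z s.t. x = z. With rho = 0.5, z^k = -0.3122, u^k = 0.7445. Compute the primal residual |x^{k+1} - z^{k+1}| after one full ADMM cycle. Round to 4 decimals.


ADMM iteration with rho = 0.5, z^k = -0.3122, u^k = 0.7445
Step 1: x-update.
Minimize 2*x^2 + 3*x + (0.5/2)*(x + 0.3122 + 0.7445)^2
FOC: (2*2 + 0.5)*x = -3 + 0.5*(-0.3122 - 0.7445)
x^{k+1} = -0.7841
Step 2: z-update.
Minimize 6*z^2 + 0*z + (0.5/2)*(-0.7841 - z + 0.7445)^2
FOC: (2*6 + 0.5)*z = 0 + 0.5*(-0.7841 + 0.7445)
z^{k+1} = -0.0016
Step 3: u-update.
u^{k+1} = 0.7445 - 0.7841 + 0.0016 = -0.038
Step 4: Primal residual = |-0.7841 + 0.0016| = 0.7825


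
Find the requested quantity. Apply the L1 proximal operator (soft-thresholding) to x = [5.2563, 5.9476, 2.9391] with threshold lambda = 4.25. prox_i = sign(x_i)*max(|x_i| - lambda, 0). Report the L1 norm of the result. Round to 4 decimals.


Soft-thresholding with lambda = 4.25:
prox(5.2563) = sign(5.2563)*max(|5.2563| - 4.25, 0) = 1.0063
prox(5.9476) = sign(5.9476)*max(|5.9476| - 4.25, 0) = 1.6976
prox(2.9391) = sign(2.9391)*max(|2.9391| - 4.25, 0) = 0.0
prox(x) = [1.0063, 1.6976, 0.0]
||prox(x)||_1 = 1.0063 + 1.6976 + 0.0 = 2.7039


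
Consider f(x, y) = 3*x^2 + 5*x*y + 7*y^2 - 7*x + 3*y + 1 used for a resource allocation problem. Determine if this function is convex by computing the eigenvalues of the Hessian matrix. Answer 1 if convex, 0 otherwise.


The Hessian of f(x,y) = 3*x^2 + 5*x*y + 7*y^2 - 7*x + 3*y + 1 is:
H = [[6, 5], [5, 14]]
Trace = 6 + 14 = 20
Determinant = 6*14 - (5)^2 = 59
Discriminant = (20)^2 - 4*59 = 164.0
Eigenvalues: lambda_1 = 3.5969, lambda_2 = 16.4031
The function is convex.

1


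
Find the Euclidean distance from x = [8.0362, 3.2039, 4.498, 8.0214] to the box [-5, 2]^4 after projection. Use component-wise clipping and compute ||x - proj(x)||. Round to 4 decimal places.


Project each component onto [-5, 2].
clip(8.0362) = 2.0, clip(3.2039) = 2.0, clip(4.498) = 2.0, clip(8.0214) = 2.0
Projection = [2.0, 2.0, 2.0, 2.0]
Squared diffs: [36.4357, 1.4494, 6.24, 36.2573]
Distance = sqrt(80.3824) = 8.9656


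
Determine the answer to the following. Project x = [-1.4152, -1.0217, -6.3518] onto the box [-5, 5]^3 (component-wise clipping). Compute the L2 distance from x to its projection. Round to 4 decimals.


Project each component onto [-5, 5].
clip(-1.4152) = -1.4152, clip(-1.0217) = -1.0217, clip(-6.3518) = -5.0
Projection = [-1.4152, -1.0217, -5.0]
Squared diffs: [0.0, 0.0, 1.8274]
Distance = sqrt(1.8274) = 1.3518


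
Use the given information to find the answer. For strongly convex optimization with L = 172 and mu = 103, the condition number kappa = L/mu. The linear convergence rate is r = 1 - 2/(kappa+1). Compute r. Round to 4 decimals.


Step 1: Compute the condition number.
kappa = L/mu = 172/103 = 1.6699
Step 2: Compute the convergence rate.
r = 1 - 2/(kappa + 1) = 1 - 2*mu/(L + mu) = (L - mu)/(L + mu) = 69/275 = 0.2509


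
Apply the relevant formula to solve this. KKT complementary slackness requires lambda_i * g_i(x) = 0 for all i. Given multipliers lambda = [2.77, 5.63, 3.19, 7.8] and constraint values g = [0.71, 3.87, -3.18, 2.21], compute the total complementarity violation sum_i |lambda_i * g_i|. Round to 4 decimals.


KKT complementary slackness check:
lambda_1 * g_1 = 2.77 * 0.71 = 1.9667
lambda_2 * g_2 = 5.63 * 3.87 = 21.7881
lambda_3 * g_3 = 3.19 * -3.18 = -10.1442
lambda_4 * g_4 = 7.8 * 2.21 = 17.238
Total violation = 1.9667 + 21.7881 + 10.1442 + 17.238 = 51.137


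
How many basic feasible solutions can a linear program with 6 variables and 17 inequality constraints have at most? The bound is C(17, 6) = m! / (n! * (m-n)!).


Each vertex corresponds to some choice of n active constraints out of m, so the number of vertices is at most C(m, n) = m! / (n!(m-n)!).
m = 17, n = 6
Numerator: 17 * 16 * 15 * 14 * 13 * 12
Denominator: 6! = 720
C(17, 6) = 12376


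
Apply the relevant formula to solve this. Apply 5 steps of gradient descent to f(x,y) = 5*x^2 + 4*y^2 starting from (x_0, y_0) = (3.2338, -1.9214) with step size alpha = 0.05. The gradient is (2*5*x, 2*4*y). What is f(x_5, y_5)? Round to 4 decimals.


Gradient descent on f(x,y) = 5*x^2 + 4*y^2.
Starting point: (3.2338, -1.9214), alpha = 0.05
Step 1: grad_x = 2*5*3.2338 = 32.338, grad_y = 2*4*-1.9214 = -15.3712
  x_1 = 3.2338 - 0.05*32.338 = 1.6169
  y_1 = -1.9214 - 0.05*-15.3712 = -1.1528
Step 2: grad_x = 2*5*1.6169 = 16.169, grad_y = 2*4*-1.1528 = -9.2227
  x_2 = 1.6169 - 0.05*16.169 = 0.8085
  y_2 = -1.1528 - 0.05*-9.2227 = -0.6917
Step 3: grad_x = 2*5*0.8085 = 8.0845, grad_y = 2*4*-0.6917 = -5.5336
  x_3 = 0.8085 - 0.05*8.0845 = 0.4042
  y_3 = -0.6917 - 0.05*-5.5336 = -0.415
Step 4: grad_x = 2*5*0.4042 = 4.0423, grad_y = 2*4*-0.415 = -3.3202
  x_4 = 0.4042 - 0.05*4.0423 = 0.2021
  y_4 = -0.415 - 0.05*-3.3202 = -0.249
Step 5: grad_x = 2*5*0.2021 = 2.0211, grad_y = 2*4*-0.249 = -1.9921
  x_5 = 0.2021 - 0.05*2.0211 = 0.1011
  y_5 = -0.249 - 0.05*-1.9921 = -0.1494
f(0.1011, -0.1494) = 5*0.1011^2 + 4*(-0.1494)^2 = 0.1404


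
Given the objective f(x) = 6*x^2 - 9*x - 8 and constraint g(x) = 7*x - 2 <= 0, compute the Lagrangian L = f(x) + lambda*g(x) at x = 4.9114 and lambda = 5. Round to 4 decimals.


Step 1: Evaluate f(x).
f(4.9114) = 6*4.9114^2 - 9*4.9114 - 8 = 92.5285
Step 2: Evaluate g(x).
g(4.9114) = 7*4.9114 - 2 = 32.3798
Step 3: Compute Lagrangian.
L = 92.5285 + 5*32.3798 = 254.4275


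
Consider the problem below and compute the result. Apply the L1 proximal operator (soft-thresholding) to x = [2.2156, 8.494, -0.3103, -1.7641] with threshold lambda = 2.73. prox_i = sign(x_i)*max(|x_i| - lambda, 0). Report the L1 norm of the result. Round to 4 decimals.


Soft-thresholding with lambda = 2.73:
prox(2.2156) = sign(2.2156)*max(|2.2156| - 2.73, 0) = 0.0
prox(8.494) = sign(8.494)*max(|8.494| - 2.73, 0) = 5.764
prox(-0.3103) = sign(-0.3103)*max(|-0.3103| - 2.73, 0) = 0.0
prox(-1.7641) = sign(-1.7641)*max(|-1.7641| - 2.73, 0) = 0.0
prox(x) = [0.0, 5.764, 0.0, 0.0]
||prox(x)||_1 = 0.0 + 5.764 + 0.0 + 0.0 = 5.764


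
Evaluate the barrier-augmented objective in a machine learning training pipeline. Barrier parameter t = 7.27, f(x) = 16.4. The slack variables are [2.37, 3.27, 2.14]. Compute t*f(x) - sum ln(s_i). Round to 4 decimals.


Step 1: Compute log-barrier.
ln values: [0.8629, 1.1848, 0.7608]
phi = -(0.8629 + 1.1848 + 0.7608) = -2.8085
Step 2: Compute augmented objective.
t*f(x) = 7.27*16.4 = 119.228
Total = 119.228 - 2.8085 = 116.4195


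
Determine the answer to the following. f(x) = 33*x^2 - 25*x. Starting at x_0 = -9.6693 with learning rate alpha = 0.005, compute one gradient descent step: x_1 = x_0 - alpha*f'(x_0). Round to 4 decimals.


We compute the gradient at x_0 and apply the update.
f'(x) = 66*x - 25
f'(-9.6693) = 66*-9.6693 - 25 = -663.1738
x_1 = -9.6693 - 0.005*-663.1738 = -6.3534


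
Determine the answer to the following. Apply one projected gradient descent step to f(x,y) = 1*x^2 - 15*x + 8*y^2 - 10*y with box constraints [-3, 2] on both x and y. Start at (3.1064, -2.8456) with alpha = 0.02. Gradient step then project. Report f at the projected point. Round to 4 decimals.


Step 1: Compute gradient at (3.1064, -2.8456).
grad_x = 2*1*3.1064 - 15 = -8.7872
grad_y = 2*8*-2.8456 - 10 = -55.5296
Step 2: Gradient step.
x_raw = 3.1064 - 0.02*-8.7872 = 3.2821
y_raw = -2.8456 - 0.02*-55.5296 = -1.735
Step 3: Project onto [-3, 2].
x_proj = clip(3.2821) = 2.0
y_proj = clip(-1.735) = -1.735
Step 4: Evaluate f.
f(2.0, -1.735) = 15.4321


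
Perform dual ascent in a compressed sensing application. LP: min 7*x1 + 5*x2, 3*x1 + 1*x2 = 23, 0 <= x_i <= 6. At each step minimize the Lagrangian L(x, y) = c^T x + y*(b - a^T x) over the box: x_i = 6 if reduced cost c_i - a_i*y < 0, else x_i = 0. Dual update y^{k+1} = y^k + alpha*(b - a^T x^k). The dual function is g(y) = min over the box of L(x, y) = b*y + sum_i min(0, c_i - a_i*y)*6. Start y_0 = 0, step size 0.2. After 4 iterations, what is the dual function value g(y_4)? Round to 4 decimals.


Dual ascent for LP: min 7*x1 + 5*x2, 3*x1 + 1*x2 = 23, 0 <= x_i <= 6
Step 1: y^k = 0.0, reduced costs: (7.0, 5.0)
  x^k = (0.0, 0.0), subgradient = b - a^T x = 23.0
  y^{k+1} = 0.0 + 0.2*23.0 = 4.6
Step 2: y^k = 4.6, reduced costs: (-6.8, 0.4)
  x^k = (6.0, 0.0), subgradient = b - a^T x = 5.0
  y^{k+1} = 4.6 + 0.2*5.0 = 5.6
Step 3: y^k = 5.6, reduced costs: (-9.8, -0.6)
  x^k = (6.0, 6.0), subgradient = b - a^T x = -1.0
  y^{k+1} = 5.6 + 0.2*-1.0 = 5.4
Step 4: y^k = 5.4, reduced costs: (-9.2, -0.4)
  x^k = (6.0, 6.0), subgradient = b - a^T x = -1.0
  y^{k+1} = 5.4 + 0.2*-1.0 = 5.2
Dual objective at y_4 = 5.2: reduced costs (-8.6, -0.2), box minimizer x = (6.0, 6.0)
g(y_4) = b*y + (c1 - a1*y)*x1 + (c2 - a2*y)*x2 = 23*5.2 + (-8.6)*6.0 + (-0.2)*6.0 = 119.6 - 51.6 - 1.2 = 66.8


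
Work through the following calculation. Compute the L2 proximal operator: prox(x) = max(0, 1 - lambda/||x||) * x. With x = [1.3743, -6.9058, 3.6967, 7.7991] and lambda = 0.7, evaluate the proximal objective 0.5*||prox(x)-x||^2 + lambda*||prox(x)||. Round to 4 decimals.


Step 1: Compute ||x||.
||x|| = 11.1387
Step 2: Compute scaling factor.
scale = max(0, 1 - 0.7/11.1387) = 0.9372
Step 3: prox(x) = [1.2879, -6.4718, 3.4644, 7.309]
||prox(x)|| = 10.4387
Step 4: Proximal objective.
0.5*||prox-x||^2 = 0.245
lambda*||prox|| = 7.3071
Total = 7.5521


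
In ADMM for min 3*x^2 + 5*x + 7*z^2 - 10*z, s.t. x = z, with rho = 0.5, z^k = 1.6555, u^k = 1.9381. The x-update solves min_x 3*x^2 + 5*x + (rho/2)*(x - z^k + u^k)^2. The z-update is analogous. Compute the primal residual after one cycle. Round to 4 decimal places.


ADMM iteration with rho = 0.5, z^k = 1.6555, u^k = 1.9381
Step 1: x-update.
Minimize 3*x^2 + 5*x + (0.5/2)*(x - 1.6555 + 1.9381)^2
FOC: (2*3 + 0.5)*x = -5 + 0.5*(1.6555 - 1.9381)
x^{k+1} = -0.791
Step 2: z-update.
Minimize 7*z^2 - 10*z + (0.5/2)*(-0.791 - z + 1.9381)^2
FOC: (2*7 + 0.5)*z = 10 + 0.5*(-0.791 + 1.9381)
z^{k+1} = 0.7292
Step 3: u-update.
u^{k+1} = 1.9381 - 0.791 - 0.7292 = 0.4179
Step 4: Primal residual = |-0.791 - 0.7292| = 1.5202


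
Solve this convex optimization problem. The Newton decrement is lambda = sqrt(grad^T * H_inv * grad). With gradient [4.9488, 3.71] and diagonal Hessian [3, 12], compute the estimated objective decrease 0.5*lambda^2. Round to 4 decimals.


Step 1: H is diagonal, so H^(-1) * g = [1.6496, 0.3092].
Step 2: g^T H^(-1) g = sum_i g_i^2 / H_ii
  = (4.9488)^2/3 + (3.71)^2/12
  = 8.1635 + 1.147 = 9.3105
Step 3: Objective decrease = 0.5 * g^T H^(-1) g = 4.6553


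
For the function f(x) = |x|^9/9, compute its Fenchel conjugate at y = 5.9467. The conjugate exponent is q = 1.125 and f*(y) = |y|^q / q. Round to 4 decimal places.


The conjugate exponent q satisfies 1/p + 1/q = 1.
p = 9, so q = 9/(9 - 1) = 1.125
|y|^q = 5.9467^1.125 = 7.4312
f*(5.9467) = 7.4312 / 1.125 = 6.6055


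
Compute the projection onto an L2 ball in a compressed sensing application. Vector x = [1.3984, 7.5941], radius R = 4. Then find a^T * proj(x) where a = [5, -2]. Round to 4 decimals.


Step 1: Compute ||x|| (intermediates to 6 decimals).
||x|| = sqrt(1.3984^2 + 7.5941^2) = 7.721779
Step 2: Project.
Since ||x|| > R, scale = R/||x|| = 4/7.721779 = 0.518015, proj(x) = scale * x
proj(x) = [0.724392, 3.933858]
Step 3: Dot product.
a^T * proj(x) = 5*0.724392 - 2*3.933858 = -4.2458


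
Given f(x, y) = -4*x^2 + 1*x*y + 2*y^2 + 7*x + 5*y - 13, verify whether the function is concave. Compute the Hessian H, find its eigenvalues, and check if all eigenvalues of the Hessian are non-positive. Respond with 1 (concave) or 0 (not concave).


The Hessian of f(x,y) = -4*x^2 + 1*x*y + 2*y^2 + 7*x + 5*y - 13 is:
H = [[-8, 1], [1, 4]]
Trace = -8 + 4 = -4
Determinant = -8*4 - (1)^2 = -33
Discriminant = (-4)^2 - 4*-33 = 148.0
Eigenvalues: lambda_1 = -8.0828, lambda_2 = 4.0828
The function is not concave.

0


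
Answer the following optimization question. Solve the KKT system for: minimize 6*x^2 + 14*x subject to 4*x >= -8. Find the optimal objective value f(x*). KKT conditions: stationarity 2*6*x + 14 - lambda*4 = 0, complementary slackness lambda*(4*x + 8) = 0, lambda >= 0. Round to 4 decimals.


Step 1: Try lambda = 0 (constraint inactive).
Stationarity: 2*6*x + 14 = 0
x* = -14/(2*6) = -7/6 = -1.1667 (rounded; the exact value -7/6 is used below)
Check constraint: 4*-1.1667 = -4.6668 >= -8 -- satisfied.
Step 2: Compute optimal value.
f(x*) = 6*(-7/6)^2 + 14*(-7/6) = -8.1667
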